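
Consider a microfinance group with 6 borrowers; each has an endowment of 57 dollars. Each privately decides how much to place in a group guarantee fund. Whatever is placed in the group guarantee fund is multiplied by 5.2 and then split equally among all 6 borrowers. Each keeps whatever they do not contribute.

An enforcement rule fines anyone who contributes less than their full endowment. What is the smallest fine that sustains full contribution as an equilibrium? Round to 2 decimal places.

Given the others contribute fully, the best deviation is to contribute 0 (any partial contribution still incurs the fine and gives up units whose private return 0.8667 is below 1).
Deviating from 57 to 0 saves 57 dollars but forfeits the deviator's share of the drop in the group guarantee fund: 5.2/6 × 57 = 49.40.
So the deviation gain is 57 − 49.40 = 7.60, and the fine must be at least 7.60 dollars to wipe it out.

7.60 dollars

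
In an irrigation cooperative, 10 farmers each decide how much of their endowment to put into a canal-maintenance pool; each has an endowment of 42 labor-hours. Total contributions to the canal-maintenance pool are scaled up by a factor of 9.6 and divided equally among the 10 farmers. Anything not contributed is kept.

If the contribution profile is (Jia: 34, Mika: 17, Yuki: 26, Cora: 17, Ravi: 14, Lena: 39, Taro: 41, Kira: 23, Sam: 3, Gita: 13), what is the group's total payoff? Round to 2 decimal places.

Total contributed: 34 + 17 + 26 + 17 + 14 + 39 + 41 + 23 + 3 + 13 = 227; total kept: 10 × 42 − 227 = 193.
The canal-maintenance pool pays out 9.6 × 227 = 2179.20 in aggregate.
Group total = 193 + 2179.20 = 2372.20.

2372.20 labor-hours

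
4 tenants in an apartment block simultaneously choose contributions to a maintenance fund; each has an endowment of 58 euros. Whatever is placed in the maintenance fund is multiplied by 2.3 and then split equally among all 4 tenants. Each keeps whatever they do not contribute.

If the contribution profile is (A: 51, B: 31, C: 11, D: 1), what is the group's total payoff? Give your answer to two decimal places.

354.20 euros

Total contributed: 51 + 31 + 11 + 1 = 94; total kept: 4 × 58 − 94 = 138.
The maintenance fund pays out 2.3 × 94 = 216.20 in aggregate.
Group total = 138 + 216.20 = 354.20.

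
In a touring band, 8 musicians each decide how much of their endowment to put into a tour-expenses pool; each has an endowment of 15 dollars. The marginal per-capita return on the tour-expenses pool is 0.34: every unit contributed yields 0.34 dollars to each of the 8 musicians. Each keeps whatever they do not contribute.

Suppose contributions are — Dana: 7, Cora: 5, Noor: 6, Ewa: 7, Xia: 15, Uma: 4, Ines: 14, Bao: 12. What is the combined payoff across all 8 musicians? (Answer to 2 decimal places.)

Total contributed: 7 + 5 + 6 + 7 + 15 + 4 + 14 + 12 = 70; total kept: 8 × 15 − 70 = 50.
The tour-expenses pool pays out 0.34 × 8 × 70 = 190.40 in aggregate.
Group total = 50 + 190.40 = 240.40.

240.40 dollars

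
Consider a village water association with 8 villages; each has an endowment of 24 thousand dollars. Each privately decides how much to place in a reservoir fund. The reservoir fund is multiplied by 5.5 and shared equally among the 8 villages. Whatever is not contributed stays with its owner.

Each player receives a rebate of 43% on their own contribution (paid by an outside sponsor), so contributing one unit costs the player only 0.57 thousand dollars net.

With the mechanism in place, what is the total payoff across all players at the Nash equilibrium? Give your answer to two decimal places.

1138.56 thousand dollars

With the mechanism, a contributed unit returns (5.5/8) / 0.57 = 1.2061 per unit of net cost to the contributor — now above 1 — so contributing fully is weakly dominant for every player.
So the Nash equilibrium is full contribution by all 8; the group earns 8 × (24 × 0.43 + 5.5 × 24) = 1138.56.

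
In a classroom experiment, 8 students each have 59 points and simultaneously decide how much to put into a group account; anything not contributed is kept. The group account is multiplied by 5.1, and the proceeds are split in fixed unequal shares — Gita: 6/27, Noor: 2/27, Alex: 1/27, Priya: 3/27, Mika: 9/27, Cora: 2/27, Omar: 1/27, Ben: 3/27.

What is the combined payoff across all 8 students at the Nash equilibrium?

955.80 points

Each unit j contributes comes back to j as 5.1 × (j's share), so j prefers to contribute only if that share exceeds 1/5.1 = 0.1961; otherwise keeping the unit dominates.
The shares above 0.1961 belong to Gita and Mika, contributing 59 each; the remaining 6 contribute 0. Total contributed: 118.
The group account pays out 5.1 × 118 = 601.80 in total (split across the unequal shares, but the aggregate is all that matters for the group sum).
The 6 free-riders keep 59 each, adding 354. Group total = 354 + 601.80 = 955.80.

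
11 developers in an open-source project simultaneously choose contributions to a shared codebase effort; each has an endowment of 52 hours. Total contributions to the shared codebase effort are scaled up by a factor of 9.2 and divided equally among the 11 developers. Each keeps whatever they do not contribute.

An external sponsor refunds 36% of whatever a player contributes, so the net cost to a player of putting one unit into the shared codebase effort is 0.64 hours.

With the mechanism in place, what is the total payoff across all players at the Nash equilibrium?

5468.32 hours

The effective private return per unit is now (9.2/11) / 0.64 = 1.3068 > 1, so every player's dominant strategy flips to full contribution.
At the Nash equilibrium everyone contributes 52. Group total payoff = 11 × (52 × 0.36 + 9.2 × 52) = 5468.32.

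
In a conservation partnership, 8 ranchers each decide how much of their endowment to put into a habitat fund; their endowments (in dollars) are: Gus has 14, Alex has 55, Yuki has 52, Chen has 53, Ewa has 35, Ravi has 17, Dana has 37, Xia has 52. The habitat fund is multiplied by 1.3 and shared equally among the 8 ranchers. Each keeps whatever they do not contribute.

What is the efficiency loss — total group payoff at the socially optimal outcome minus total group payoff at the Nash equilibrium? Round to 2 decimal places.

94.50 dollars

The private return per contributed unit is 1.3/8 = 0.1625 < 1 for every player regardless of endowment, so the Nash equilibrium is zero contribution and the group total is Σ E_j = 14 + 55 + 52 + 53 + 35 + 17 + 37 + 52 = 315.
Each contributed unit returns 1.300 to the group, so the social optimum is full contribution by everyone: group total = 1.300 × 315 = 409.50.
Efficiency loss = (1.300 − 1) × 315 = 94.50.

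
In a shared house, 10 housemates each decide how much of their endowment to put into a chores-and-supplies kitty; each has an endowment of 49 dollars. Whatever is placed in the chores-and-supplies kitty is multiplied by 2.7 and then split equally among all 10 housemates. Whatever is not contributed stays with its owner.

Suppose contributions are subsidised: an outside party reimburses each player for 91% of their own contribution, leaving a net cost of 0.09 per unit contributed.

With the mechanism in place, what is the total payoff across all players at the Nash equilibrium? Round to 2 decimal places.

1768.90 dollars

With the mechanism, a contributed unit returns (2.7/10) / 0.09 = 3.0000 per unit of net cost to the contributor — now above 1 — so contributing fully is weakly dominant for every player.
At the Nash equilibrium everyone contributes 49. Group total payoff = 10 × (49 × 0.91 + 2.7 × 49) = 1768.90.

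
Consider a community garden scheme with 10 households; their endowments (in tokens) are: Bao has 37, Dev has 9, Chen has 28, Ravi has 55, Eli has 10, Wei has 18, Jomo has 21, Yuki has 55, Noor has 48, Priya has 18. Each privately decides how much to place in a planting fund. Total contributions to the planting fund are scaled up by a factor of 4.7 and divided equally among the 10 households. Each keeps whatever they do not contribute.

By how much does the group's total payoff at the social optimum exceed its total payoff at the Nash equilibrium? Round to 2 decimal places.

The private return per contributed unit is 4.7/10 = 0.4700 < 1 for every player regardless of endowment, so the Nash equilibrium is zero contribution and the group total is Σ E_j = 37 + 9 + 28 + 55 + 10 + 18 + 21 + 55 + 48 + 18 = 299.
Each contributed unit returns 4.700 to the group, so the social optimum is full contribution by everyone: group total = 4.700 × 299 = 1405.30.
Efficiency loss = (4.700 − 1) × 299 = 1106.30.

1106.30 tokens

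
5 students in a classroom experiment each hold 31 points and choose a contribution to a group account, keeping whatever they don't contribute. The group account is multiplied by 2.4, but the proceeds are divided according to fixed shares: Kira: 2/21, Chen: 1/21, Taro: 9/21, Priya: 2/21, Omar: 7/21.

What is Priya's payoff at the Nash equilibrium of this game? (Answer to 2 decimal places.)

38.09 points

Each unit j contributes comes back to j as 2.4 × (j's share), so j prefers to contribute only if that share exceeds 1/2.4 = 0.4167; otherwise keeping the unit dominates.
Taro alone (share 9/21) is above the threshold, contributing 31; the remaining 4 contribute 0. Total contributed: 31.
Priya keeps 31 and receives 2.4 × 31 × 2/21 = 7.09 from the group account, for a payoff of 38.09.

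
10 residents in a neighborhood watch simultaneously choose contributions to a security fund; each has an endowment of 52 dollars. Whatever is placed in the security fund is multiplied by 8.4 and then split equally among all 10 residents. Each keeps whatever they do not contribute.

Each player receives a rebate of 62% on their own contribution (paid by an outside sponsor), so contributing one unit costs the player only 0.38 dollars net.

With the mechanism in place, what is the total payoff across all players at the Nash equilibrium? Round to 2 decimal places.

4690.40 dollars

The effective private return per unit is now (8.4/10) / 0.38 = 2.2105 > 1, so every player's dominant strategy flips to full contribution.
At the Nash equilibrium everyone contributes 52. Group total payoff = 10 × (52 × 0.62 + 8.4 × 52) = 4690.40.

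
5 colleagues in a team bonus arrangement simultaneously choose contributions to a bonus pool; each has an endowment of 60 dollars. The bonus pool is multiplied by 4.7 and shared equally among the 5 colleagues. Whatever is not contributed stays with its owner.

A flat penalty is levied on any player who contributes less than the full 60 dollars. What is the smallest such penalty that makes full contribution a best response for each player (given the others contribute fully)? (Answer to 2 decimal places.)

Given the others contribute fully, the best deviation is to contribute 0 (any partial contribution still incurs the fine and gives up units whose private return 0.9400 is below 1).
Deviating from 60 to 0 saves 60 dollars but forfeits the deviator's share of the drop in the bonus pool: 4.7/5 × 60 = 56.40.
So the deviation gain is 60 − 56.40 = 3.60, and the fine must be at least 3.60 dollars to wipe it out.

3.60 dollars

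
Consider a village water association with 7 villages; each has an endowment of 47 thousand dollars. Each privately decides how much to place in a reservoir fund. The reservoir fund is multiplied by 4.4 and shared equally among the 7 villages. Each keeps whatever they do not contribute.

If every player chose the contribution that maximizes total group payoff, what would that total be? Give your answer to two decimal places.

Each contributed unit returns 4.400 to the group as a whole (0.6286 to each of 7 players), which exceeds 1, so the social optimum is full contribution: group total = 4.400 × 329 = 1447.60.

1447.60 thousand dollars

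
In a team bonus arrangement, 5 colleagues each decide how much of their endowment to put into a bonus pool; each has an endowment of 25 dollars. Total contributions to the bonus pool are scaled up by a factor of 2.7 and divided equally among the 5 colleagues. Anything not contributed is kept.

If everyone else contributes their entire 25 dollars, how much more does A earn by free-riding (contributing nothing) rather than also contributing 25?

11.50 dollars

Switching from a contribution of 25 to 0 lets A keep an extra 25 dollars, but lowers the bonus pool by 25, which costs A their own share of that drop: 2.7/5 × 25 = 13.50.
Net gain = 25 − 13.50 = 11.50. The private return per contributed unit (0.5400) is below 1, so free-riding is indeed the best response regardless of what the others do.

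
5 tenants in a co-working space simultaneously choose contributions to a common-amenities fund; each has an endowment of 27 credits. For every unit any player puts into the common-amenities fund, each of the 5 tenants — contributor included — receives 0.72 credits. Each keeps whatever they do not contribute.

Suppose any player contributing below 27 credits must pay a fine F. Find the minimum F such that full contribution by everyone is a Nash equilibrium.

7.56 credits

Given the others contribute fully, the best deviation is to contribute 0 (any partial contribution still incurs the fine and gives up units whose private return 0.72 is below 1).
Deviating from 27 to 0 saves 27 credits but forfeits the deviator's share of the drop in the common-amenities fund: 0.72 × 27 = 19.44.
So the deviation gain is 27 − 19.44 = 7.56, and the fine must be at least 7.56 credits to wipe it out.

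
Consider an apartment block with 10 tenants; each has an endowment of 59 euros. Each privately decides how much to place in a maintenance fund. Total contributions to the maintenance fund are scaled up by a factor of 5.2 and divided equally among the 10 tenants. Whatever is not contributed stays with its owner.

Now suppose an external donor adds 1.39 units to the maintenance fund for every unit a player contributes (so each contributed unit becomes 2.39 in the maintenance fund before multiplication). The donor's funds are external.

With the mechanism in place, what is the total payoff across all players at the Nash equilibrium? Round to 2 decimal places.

7332.52 euros

The effective private return per unit is now 5.2 × 2.39 / 10 = 1.2428 > 1, so every player's dominant strategy flips to full contribution.
At the Nash equilibrium everyone contributes 59. Group total payoff = 5.2 × 2.39 × 590 = 7332.52.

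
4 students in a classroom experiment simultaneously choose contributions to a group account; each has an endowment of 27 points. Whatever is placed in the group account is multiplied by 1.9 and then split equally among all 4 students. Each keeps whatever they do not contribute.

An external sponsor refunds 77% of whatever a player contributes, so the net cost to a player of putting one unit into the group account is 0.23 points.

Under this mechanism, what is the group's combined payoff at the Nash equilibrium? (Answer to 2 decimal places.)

With the mechanism, a contributed unit returns (1.9/4) / 0.23 = 2.0652 per unit of net cost to the contributor — now above 1 — so contributing fully is weakly dominant for every player.
So the Nash equilibrium is full contribution by all 4; the group earns 4 × (27 × 0.77 + 1.9 × 27) = 288.36.

288.36 points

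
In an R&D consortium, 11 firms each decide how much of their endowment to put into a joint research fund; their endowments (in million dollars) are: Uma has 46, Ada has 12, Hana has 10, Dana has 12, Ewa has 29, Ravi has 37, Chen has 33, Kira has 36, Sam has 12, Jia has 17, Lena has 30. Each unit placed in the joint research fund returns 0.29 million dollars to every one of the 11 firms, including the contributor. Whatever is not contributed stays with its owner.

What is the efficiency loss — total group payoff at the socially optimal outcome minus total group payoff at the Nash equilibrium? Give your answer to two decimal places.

The private return per contributed unit is 0.29 < 1 for everyone, so the Nash equilibrium is zero contribution and the group total is Σ E_j = 46 + 12 + 10 + 12 + 29 + 37 + 33 + 36 + 12 + 17 + 30 = 274.
Each contributed unit returns 3.190 to the group, so the social optimum is full contribution by everyone: group total = 3.190 × 274 = 874.06.
Efficiency loss = (3.190 − 1) × 274 = 600.06.

600.06 million dollars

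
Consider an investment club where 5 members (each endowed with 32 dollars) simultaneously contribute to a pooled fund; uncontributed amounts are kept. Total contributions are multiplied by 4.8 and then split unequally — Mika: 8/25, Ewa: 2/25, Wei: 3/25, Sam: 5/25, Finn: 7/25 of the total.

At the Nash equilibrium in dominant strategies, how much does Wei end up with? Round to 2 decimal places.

68.86 dollars

For player j, contributing a unit is worthwhile iff 4.8 × (j's share) ≥ 1, i.e. iff j's share is at least 0.2083.
Mika and Finn are above the threshold, contributing 32 each; the remaining 3 contribute 0. Total contributed: 64.
Wei keeps 32 and receives 4.8 × 64 × 3/25 = 36.86 from the pooled fund, for a payoff of 68.86.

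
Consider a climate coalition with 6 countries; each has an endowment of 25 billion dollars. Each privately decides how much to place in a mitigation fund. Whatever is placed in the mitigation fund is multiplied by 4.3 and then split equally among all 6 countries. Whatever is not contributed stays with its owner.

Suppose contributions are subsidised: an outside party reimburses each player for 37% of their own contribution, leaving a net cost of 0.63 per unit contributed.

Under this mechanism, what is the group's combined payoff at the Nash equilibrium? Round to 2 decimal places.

With the mechanism, a contributed unit returns (4.3/6) / 0.63 = 1.1376 per unit of net cost to the contributor — now above 1 — so contributing fully is weakly dominant for every player.
So the Nash equilibrium is full contribution by all 6; the group earns 6 × (25 × 0.37 + 4.3 × 25) = 700.50.

700.50 billion dollars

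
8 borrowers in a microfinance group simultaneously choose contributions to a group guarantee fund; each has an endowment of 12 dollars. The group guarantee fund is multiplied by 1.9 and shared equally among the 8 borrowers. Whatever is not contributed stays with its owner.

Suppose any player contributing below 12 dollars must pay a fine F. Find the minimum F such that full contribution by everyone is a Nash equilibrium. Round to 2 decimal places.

9.15 dollars

Given the others contribute fully, the best deviation is to contribute 0 (any partial contribution still incurs the fine and gives up units whose private return 0.2375 is below 1).
Deviating from 12 to 0 saves 12 dollars but forfeits the deviator's share of the drop in the group guarantee fund: 1.9/8 × 12 = 2.85.
So the deviation gain is 12 − 2.85 = 9.15, and the fine must be at least 9.15 dollars to wipe it out.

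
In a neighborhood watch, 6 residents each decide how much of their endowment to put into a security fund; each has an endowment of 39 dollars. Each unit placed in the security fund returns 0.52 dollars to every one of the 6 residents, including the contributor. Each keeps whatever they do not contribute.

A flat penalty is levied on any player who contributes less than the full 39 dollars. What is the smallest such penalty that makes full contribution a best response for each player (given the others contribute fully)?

Given the others contribute fully, the best deviation is to contribute 0 (any partial contribution still incurs the fine and gives up units whose private return 0.52 is below 1).
Deviating from 39 to 0 saves 39 dollars but forfeits the deviator's share of the drop in the security fund: 0.52 × 39 = 20.28.
So the deviation gain is 39 − 20.28 = 18.72, and the fine must be at least 18.72 dollars to wipe it out.

18.72 dollars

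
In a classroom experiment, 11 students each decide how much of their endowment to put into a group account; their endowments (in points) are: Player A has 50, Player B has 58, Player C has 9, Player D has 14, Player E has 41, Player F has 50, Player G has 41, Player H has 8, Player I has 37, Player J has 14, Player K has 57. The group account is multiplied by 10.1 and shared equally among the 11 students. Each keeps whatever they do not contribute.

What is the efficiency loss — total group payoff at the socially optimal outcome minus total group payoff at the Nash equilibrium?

The private return per contributed unit is 10.1/11 = 0.9182 < 1 for every player regardless of endowment, so the Nash equilibrium is zero contribution and the group total is Σ E_j = 50 + 58 + 9 + 14 + 41 + 50 + 41 + 8 + 37 + 14 + 57 = 379.
Each contributed unit returns 10.100 to the group, so the social optimum is full contribution by everyone: group total = 10.100 × 379 = 3827.90.
Efficiency loss = (10.100 − 1) × 379 = 3448.90.

3448.90 points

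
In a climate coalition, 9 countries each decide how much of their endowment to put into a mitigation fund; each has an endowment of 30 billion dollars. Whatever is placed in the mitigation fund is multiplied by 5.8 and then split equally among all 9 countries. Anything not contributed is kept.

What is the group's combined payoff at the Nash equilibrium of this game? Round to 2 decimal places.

270.00 billion dollars

Each contributed unit returns 5.8/9 = 0.6444 to its contributor — below 1 — so contributing 0 is dominant for every player. At the Nash equilibrium everyone keeps their 30, and the group total is 9 × 30 = 270.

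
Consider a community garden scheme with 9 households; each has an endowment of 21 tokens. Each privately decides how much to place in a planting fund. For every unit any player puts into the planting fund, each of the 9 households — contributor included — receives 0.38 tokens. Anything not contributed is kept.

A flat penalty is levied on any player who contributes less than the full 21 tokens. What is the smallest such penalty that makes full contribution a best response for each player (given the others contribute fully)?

13.02 tokens

Given the others contribute fully, the best deviation is to contribute 0 (any partial contribution still incurs the fine and gives up units whose private return 0.38 is below 1).
Deviating from 21 to 0 saves 21 tokens but forfeits the deviator's share of the drop in the planting fund: 0.38 × 21 = 7.98.
So the deviation gain is 21 − 7.98 = 13.02, and the fine must be at least 13.02 tokens to wipe it out.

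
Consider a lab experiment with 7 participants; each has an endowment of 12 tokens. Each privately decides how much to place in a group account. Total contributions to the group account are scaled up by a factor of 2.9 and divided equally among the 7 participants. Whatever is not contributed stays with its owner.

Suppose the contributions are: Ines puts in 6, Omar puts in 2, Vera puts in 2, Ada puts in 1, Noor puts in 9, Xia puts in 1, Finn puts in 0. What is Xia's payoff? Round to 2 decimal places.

19.70 tokens

Total contributed: 6 + 2 + 2 + 1 + 9 + 1 + 0 = 21.
Each receives 2.9 × 21 / 7 = 8.70 from the group account.
Xia keeps 12 − 1 = 11, so Xia's payoff is 11 + 8.70 = 19.70.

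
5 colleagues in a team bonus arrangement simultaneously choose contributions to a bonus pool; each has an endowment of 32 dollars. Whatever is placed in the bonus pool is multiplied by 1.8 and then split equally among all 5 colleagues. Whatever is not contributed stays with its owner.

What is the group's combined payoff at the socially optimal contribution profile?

Each contributed unit returns 1.800 to the group as a whole (0.3600 to each of 5 players), which exceeds 1, so the social optimum is full contribution: group total = 1.800 × 160 = 288.00.

288.00 dollars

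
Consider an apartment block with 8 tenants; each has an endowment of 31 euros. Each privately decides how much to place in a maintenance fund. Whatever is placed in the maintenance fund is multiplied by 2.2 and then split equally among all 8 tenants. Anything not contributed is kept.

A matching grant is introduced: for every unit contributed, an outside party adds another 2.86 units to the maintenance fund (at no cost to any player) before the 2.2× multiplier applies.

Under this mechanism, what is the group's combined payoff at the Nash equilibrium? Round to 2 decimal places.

With the mechanism, a contributed unit returns 2.2 × 3.86 / 8 = 1.0615 per unit of net cost to the contributor — now above 1 — so contributing fully is weakly dominant for every player.
So the Nash equilibrium is full contribution by all 8; the group earns 2.2 × 3.86 × 248 = 2106.02.

2106.02 euros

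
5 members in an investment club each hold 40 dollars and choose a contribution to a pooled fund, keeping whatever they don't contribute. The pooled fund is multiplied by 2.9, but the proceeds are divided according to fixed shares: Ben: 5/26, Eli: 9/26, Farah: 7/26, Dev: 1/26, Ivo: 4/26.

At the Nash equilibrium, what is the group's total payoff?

276.00 dollars

A player with share s gets back 2.9·s per unit contributed, so full contribution is dominant for anyone with s > 1/2.9 = 0.3448 and zero contribution is dominant for anyone below.
The only share above 0.3448 is Eli's 9/26, contributing 40; the remaining 4 contribute 0. Total contributed: 40.
The pooled fund pays out 2.9 × 40 = 116.00 in total (split across the unequal shares, but the aggregate is all that matters for the group sum).
The 4 free-riders keep 40 each, adding 160. Group total = 160 + 116.00 = 276.00.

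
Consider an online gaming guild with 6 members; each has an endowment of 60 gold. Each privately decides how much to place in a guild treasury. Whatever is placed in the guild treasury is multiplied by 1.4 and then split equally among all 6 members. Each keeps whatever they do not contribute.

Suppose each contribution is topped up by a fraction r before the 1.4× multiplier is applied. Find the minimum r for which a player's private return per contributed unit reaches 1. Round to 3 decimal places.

With matching at rate r, one contributed unit becomes (1 + r) in the guild treasury and returns 1.4 × (1 + r) / 6 to the contributor.
Setting this equal to 1: 1 + r = 6/1.4 = 4.2857.
So the minimum matching rate is r = 4.2857 − 1 = 3.286.

3.286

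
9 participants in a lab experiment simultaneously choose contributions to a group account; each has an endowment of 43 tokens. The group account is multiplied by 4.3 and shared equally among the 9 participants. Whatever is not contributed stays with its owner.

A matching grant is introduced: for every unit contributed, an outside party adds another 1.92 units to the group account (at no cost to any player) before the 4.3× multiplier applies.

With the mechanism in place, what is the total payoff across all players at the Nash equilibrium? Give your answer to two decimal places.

4859.17 tokens

With the mechanism, a contributed unit returns 4.3 × 2.92 / 9 = 1.3951 per unit of net cost to the contributor — now above 1 — so contributing fully is weakly dominant for every player.
So the Nash equilibrium is full contribution by all 9; the group earns 4.3 × 2.92 × 387 = 4859.17.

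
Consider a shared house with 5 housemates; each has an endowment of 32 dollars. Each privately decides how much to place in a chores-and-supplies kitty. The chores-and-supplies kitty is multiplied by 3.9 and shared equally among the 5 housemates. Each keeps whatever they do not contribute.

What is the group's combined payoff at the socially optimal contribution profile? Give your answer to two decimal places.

624.00 dollars

Each contributed unit returns 3.900 to the group as a whole (0.7800 to each of 5 players), which exceeds 1, so the social optimum is full contribution: group total = 3.900 × 160 = 624.00.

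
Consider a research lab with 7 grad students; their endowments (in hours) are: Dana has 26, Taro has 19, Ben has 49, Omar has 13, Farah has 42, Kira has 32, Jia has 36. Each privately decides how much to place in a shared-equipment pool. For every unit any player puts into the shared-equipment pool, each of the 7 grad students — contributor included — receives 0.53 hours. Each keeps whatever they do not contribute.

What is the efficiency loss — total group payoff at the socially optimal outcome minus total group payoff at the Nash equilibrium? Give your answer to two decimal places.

The private return per contributed unit is 0.53 < 1 for everyone, so the Nash equilibrium is zero contribution and the group total is Σ E_j = 26 + 19 + 49 + 13 + 42 + 32 + 36 = 217.
Each contributed unit returns 3.710 to the group, so the social optimum is full contribution by everyone: group total = 3.710 × 217 = 805.07.
Efficiency loss = (3.710 − 1) × 217 = 588.07.

588.07 hours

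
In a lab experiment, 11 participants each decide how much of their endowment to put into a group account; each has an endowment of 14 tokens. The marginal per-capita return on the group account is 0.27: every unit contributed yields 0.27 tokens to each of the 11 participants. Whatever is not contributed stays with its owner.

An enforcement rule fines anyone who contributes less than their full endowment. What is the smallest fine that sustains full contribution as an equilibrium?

10.22 tokens

Given the others contribute fully, the best deviation is to contribute 0 (any partial contribution still incurs the fine and gives up units whose private return 0.27 is below 1).
Deviating from 14 to 0 saves 14 tokens but forfeits the deviator's share of the drop in the group account: 0.27 × 14 = 3.78.
So the deviation gain is 14 − 3.78 = 10.22, and the fine must be at least 10.22 tokens to wipe it out.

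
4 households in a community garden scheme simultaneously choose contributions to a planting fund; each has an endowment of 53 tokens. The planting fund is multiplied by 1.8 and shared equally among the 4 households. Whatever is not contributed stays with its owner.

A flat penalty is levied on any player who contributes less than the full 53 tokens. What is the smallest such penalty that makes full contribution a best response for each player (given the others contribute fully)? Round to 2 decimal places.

29.15 tokens

Given the others contribute fully, the best deviation is to contribute 0 (any partial contribution still incurs the fine and gives up units whose private return 0.4500 is below 1).
Deviating from 53 to 0 saves 53 tokens but forfeits the deviator's share of the drop in the planting fund: 1.8/4 × 53 = 23.85.
So the deviation gain is 53 − 23.85 = 29.15, and the fine must be at least 29.15 tokens to wipe it out.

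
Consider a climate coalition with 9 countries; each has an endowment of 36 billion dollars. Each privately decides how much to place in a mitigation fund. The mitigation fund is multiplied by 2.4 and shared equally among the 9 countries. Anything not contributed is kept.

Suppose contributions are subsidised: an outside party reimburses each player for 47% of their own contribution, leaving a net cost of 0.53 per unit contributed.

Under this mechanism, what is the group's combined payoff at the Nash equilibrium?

The effective private return is (2.4/9) / 0.53 = 0.5031, which is still under 1, so the mechanism doesn't change anyone's dominant strategy: zero contribution.
At the Nash equilibrium no one contributes; group total payoff = 9 × 36 = 324.

324.00 billion dollars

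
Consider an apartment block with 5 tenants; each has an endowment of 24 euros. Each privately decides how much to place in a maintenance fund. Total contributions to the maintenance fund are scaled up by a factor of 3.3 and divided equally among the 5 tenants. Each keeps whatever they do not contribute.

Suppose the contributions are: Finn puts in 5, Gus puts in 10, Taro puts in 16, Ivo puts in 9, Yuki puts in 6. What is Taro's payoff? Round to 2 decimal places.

38.36 euros

Total contributed: 5 + 10 + 16 + 9 + 6 = 46.
Each receives 3.3 × 46 / 5 = 30.36 from the maintenance fund.
Taro keeps 24 − 16 = 8, so Taro's payoff is 8 + 30.36 = 38.36.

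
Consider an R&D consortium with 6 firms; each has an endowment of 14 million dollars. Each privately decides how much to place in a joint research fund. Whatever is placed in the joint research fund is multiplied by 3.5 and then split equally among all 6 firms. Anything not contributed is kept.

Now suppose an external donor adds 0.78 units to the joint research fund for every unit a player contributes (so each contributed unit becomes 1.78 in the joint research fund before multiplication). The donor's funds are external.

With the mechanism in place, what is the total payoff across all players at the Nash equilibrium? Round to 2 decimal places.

With the mechanism, a contributed unit returns 3.5 × 1.78 / 6 = 1.0383 per unit of net cost to the contributor — now above 1 — so contributing fully is weakly dominant for every player.
At the Nash equilibrium everyone contributes 14. Group total payoff = 3.5 × 1.78 × 84 = 523.32.

523.32 million dollars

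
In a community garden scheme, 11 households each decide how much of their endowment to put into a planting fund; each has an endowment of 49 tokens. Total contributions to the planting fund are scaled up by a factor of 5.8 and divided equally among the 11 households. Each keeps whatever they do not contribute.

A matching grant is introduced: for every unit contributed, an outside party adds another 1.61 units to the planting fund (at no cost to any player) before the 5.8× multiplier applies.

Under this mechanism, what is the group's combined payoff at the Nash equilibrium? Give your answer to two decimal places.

Under the mechanism each unit contributed yields 5.8 × 2.61 / 11 = 1.3762 back to its contributor per unit of net cost, which exceeds 1, making full contribution the dominant choice for everyone.
So the Nash equilibrium is full contribution by all 11; the group earns 5.8 × 2.61 × 539 = 8159.38.

8159.38 tokens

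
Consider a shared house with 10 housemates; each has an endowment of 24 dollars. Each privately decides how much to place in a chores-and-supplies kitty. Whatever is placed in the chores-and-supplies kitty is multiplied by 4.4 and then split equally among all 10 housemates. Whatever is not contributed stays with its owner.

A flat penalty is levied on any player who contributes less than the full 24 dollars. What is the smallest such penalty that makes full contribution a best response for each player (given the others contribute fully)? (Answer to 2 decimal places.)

Given the others contribute fully, the best deviation is to contribute 0 (any partial contribution still incurs the fine and gives up units whose private return 0.4400 is below 1).
Deviating from 24 to 0 saves 24 dollars but forfeits the deviator's share of the drop in the chores-and-supplies kitty: 4.4/10 × 24 = 10.56.
So the deviation gain is 24 − 10.56 = 13.44, and the fine must be at least 13.44 dollars to wipe it out.

13.44 dollars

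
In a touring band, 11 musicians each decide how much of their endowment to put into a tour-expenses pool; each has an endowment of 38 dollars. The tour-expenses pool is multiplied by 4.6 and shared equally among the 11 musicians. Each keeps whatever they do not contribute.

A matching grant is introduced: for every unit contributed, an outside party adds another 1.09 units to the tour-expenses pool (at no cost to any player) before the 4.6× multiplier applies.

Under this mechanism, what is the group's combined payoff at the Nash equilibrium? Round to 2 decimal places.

Even with the mechanism, each unit contributed returns only 4.6 × 2.09 / 11 = 0.8740 per unit of net cost, so contributing nothing is still dominant.
At the Nash equilibrium no one contributes; group total payoff = 11 × 38 = 418.

418.00 dollars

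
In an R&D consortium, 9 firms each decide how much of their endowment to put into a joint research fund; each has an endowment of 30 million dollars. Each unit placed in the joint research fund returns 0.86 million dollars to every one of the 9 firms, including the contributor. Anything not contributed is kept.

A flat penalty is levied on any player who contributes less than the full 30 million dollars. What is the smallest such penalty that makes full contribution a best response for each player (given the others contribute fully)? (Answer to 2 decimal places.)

4.20 million dollars

Given the others contribute fully, the best deviation is to contribute 0 (any partial contribution still incurs the fine and gives up units whose private return 0.86 is below 1).
Deviating from 30 to 0 saves 30 million dollars but forfeits the deviator's share of the drop in the joint research fund: 0.86 × 30 = 25.80.
So the deviation gain is 30 − 25.80 = 4.20, and the fine must be at least 4.20 million dollars to wipe it out.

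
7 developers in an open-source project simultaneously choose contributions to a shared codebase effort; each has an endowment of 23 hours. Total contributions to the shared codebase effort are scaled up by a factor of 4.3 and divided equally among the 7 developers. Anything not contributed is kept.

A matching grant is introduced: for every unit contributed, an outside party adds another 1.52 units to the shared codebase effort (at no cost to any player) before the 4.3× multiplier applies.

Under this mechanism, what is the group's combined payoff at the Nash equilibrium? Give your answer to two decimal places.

Under the mechanism each unit contributed yields 4.3 × 2.52 / 7 = 1.5480 back to its contributor per unit of net cost, which exceeds 1, making full contribution the dominant choice for everyone.
So the Nash equilibrium is full contribution by all 7; the group earns 4.3 × 2.52 × 161 = 1744.60.

1744.60 hours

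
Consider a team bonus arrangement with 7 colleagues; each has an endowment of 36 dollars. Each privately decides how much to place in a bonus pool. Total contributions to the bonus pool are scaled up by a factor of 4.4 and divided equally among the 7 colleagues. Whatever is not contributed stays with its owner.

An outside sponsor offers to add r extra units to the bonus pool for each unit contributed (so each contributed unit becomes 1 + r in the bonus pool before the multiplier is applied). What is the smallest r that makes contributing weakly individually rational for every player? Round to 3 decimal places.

With matching at rate r, one contributed unit becomes (1 + r) in the bonus pool and returns 4.4 × (1 + r) / 7 to the contributor.
Setting this equal to 1: 1 + r = 7/4.4 = 1.5909.
So the minimum matching rate is r = 1.5909 − 1 = 0.591.

0.591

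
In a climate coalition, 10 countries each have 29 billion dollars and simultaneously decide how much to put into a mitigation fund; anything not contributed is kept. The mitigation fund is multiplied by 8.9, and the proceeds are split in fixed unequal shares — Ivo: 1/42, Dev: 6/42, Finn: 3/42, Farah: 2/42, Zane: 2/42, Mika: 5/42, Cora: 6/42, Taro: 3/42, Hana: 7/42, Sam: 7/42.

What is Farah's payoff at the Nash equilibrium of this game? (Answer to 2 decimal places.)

For player j, contributing a unit is worthwhile iff 8.9 × (j's share) ≥ 1, i.e. iff j's share is at least 0.1124.
Dev, Mika, Cora, Hana and Sam are above the threshold, contributing 29 each; the remaining 5 contribute 0. Total contributed: 145.
Farah keeps 29 and receives 8.9 × 145 × 2/42 = 61.45 from the mitigation fund, for a payoff of 90.45.

90.45 billion dollars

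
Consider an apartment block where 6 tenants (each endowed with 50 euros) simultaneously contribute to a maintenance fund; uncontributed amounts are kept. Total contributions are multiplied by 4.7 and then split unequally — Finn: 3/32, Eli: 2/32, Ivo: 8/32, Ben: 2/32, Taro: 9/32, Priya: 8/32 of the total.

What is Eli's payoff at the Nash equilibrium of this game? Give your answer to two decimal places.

A player with share s gets back 4.7·s per unit contributed, so full contribution is dominant for anyone with s > 1/4.7 = 0.2128 and zero contribution is dominant for anyone below.
The shares above 0.2128 belong to Ivo, Taro and Priya, contributing 50 each; the remaining 3 contribute 0. Total contributed: 150.
Eli keeps 50 and receives 4.7 × 150 × 2/32 = 44.06 from the maintenance fund, for a payoff of 94.06.

94.06 euros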